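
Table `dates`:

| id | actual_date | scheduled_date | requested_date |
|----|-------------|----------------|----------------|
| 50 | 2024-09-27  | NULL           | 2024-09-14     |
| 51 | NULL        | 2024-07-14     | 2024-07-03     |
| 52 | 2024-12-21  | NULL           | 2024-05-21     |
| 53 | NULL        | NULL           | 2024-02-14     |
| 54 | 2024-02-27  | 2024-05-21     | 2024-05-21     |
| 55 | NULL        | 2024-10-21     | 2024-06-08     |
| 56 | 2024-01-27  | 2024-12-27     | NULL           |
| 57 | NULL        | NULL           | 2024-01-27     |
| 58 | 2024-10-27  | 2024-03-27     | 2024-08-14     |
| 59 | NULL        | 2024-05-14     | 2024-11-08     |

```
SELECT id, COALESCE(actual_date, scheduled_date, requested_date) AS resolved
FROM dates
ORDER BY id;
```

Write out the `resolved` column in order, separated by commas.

2024-09-27, 2024-07-14, 2024-12-21, 2024-02-14, 2024-02-27, 2024-10-21, 2024-01-27, 2024-01-27, 2024-10-27, 2024-05-14

id=50: actual_date=2024-09-27 → 2024-09-27
id=51: actual_date=NULL, scheduled_date=2024-07-14 → 2024-07-14
id=52: actual_date=2024-12-21 → 2024-12-21
id=53: actual_date=NULL, scheduled_date=NULL, requested_date=2024-02-14 → 2024-02-14
id=54: actual_date=2024-02-27 → 2024-02-27
id=55: actual_date=NULL, scheduled_date=2024-10-21 → 2024-10-21
id=56: actual_date=2024-01-27 → 2024-01-27
id=57: actual_date=NULL, scheduled_date=NULL, requested_date=2024-01-27 → 2024-01-27
id=58: actual_date=2024-10-27 → 2024-10-27
id=59: actual_date=NULL, scheduled_date=2024-05-14 → 2024-05-14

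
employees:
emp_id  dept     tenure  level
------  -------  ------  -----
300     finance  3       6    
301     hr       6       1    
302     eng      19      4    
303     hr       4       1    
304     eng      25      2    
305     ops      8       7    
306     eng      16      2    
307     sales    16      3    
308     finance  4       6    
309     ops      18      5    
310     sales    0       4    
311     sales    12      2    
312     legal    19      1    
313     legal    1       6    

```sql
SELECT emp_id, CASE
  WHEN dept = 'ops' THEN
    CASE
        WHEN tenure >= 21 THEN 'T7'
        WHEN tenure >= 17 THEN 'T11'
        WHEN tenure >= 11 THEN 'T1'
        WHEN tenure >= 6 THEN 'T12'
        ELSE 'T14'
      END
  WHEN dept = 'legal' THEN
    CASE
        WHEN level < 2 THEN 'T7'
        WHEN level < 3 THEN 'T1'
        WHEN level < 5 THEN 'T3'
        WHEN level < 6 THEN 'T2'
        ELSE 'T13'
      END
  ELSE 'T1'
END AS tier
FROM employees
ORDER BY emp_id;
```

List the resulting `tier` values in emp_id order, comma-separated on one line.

emp_id=300: dept='finance' → outer ELSE → T1
emp_id=301: dept='hr' → outer ELSE → T1
emp_id=302: dept='eng' → outer ELSE → T1
emp_id=303: dept='hr' → outer ELSE → T1
emp_id=304: dept='eng' → outer ELSE → T1
emp_id=305: dept='ops' → inner[tenure >= 6] → T12
emp_id=306: dept='eng' → outer ELSE → T1
emp_id=307: dept='sales' → outer ELSE → T1
emp_id=308: dept='finance' → outer ELSE → T1
emp_id=309: dept='ops' → inner[tenure >= 17] → T11
emp_id=310: dept='sales' → outer ELSE → T1
emp_id=311: dept='sales' → outer ELSE → T1
emp_id=312: dept='legal' → inner[level < 2] → T7
emp_id=313: dept='legal' → inner[ELSE] → T13

T1, T1, T1, T1, T1, T12, T1, T1, T1, T11, T1, T1, T7, T13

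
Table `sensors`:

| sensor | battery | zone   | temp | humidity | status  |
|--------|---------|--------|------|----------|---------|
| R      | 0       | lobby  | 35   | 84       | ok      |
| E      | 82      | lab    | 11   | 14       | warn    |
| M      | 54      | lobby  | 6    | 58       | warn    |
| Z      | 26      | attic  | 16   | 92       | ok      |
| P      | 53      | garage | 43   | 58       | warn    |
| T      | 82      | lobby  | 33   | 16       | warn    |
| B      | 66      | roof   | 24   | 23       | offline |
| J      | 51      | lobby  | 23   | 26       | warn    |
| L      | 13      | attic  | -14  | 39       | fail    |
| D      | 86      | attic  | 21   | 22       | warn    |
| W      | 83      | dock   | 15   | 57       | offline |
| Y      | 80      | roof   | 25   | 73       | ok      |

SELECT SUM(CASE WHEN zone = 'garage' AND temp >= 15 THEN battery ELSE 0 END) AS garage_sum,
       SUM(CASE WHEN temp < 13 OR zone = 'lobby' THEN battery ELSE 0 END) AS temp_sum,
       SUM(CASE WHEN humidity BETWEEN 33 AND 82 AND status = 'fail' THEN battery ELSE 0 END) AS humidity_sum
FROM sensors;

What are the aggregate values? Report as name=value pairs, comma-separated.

garage_sum=53, temp_sum=282, humidity_sum=13

[garage_sum: zone = 'garage' AND temp >= 15]
sensor=R: ✗
sensor=E: ✗
sensor=M: ✗
sensor=Z: ✗
sensor=P: ✓ → 53
sensor=T: ✗
sensor=B: ✗
sensor=J: ✗
sensor=L: ✗
sensor=D: ✗
sensor=W: ✗
sensor=Y: ✗
garage_sum = 53
—
[temp_sum: temp < 13 OR zone = 'lobby']
sensor=R: ✓ → 0
sensor=E: ✓ → 82
sensor=M: ✓ → 54
sensor=Z: ✗
sensor=P: ✗
sensor=T: ✓ → 82
sensor=B: ✗
sensor=J: ✓ → 51
sensor=L: ✓ → 13
sensor=D: ✗
sensor=W: ✗
sensor=Y: ✗
temp_sum = 82 + 54 + 82 + 51 + 13 = 282
—
[humidity_sum: humidity BETWEEN 33 AND 82 AND status = 'fail']
sensor=R: ✗
sensor=E: ✗
sensor=M: ✗
sensor=Z: ✗
sensor=P: ✗
sensor=T: ✗
sensor=B: ✗
sensor=J: ✗
sensor=L: ✓ → 13
sensor=D: ✗
sensor=W: ✗
sensor=Y: ✗
humidity_sum = 13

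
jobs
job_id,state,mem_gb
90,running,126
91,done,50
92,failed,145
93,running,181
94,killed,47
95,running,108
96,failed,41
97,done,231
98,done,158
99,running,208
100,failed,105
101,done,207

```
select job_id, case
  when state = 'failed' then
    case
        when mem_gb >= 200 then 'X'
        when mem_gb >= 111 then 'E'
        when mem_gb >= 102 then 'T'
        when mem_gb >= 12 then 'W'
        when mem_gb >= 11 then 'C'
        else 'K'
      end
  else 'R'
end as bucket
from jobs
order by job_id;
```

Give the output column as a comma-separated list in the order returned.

R, R, E, R, R, R, W, R, R, R, T, R

job_id=90: state='running' → outer ELSE → R
job_id=91: state='done' → outer ELSE → R
job_id=92: state='failed' → inner[mem_gb >= 111] → E
job_id=93: state='running' → outer ELSE → R
job_id=94: state='killed' → outer ELSE → R
job_id=95: state='running' → outer ELSE → R
job_id=96: state='failed' → inner[mem_gb >= 12] → W
job_id=97: state='done' → outer ELSE → R
job_id=98: state='done' → outer ELSE → R
job_id=99: state='running' → outer ELSE → R
job_id=100: state='failed' → inner[mem_gb >= 102] → T
job_id=101: state='done' → outer ELSE → R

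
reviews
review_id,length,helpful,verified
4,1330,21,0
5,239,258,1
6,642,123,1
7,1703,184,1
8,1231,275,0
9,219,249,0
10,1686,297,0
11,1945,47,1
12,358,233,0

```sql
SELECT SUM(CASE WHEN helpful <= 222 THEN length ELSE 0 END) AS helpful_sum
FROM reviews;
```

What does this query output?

5620

review_id=4: ✓ → 1330
review_id=5: ✗
review_id=6: ✓ → 642
review_id=7: ✓ → 1703
review_id=8: ✗
review_id=9: ✗
review_id=10: ✗
review_id=11: ✓ → 1945
review_id=12: ✗
helpful_sum = 1330 + 642 + 1703 + 1945 = 5620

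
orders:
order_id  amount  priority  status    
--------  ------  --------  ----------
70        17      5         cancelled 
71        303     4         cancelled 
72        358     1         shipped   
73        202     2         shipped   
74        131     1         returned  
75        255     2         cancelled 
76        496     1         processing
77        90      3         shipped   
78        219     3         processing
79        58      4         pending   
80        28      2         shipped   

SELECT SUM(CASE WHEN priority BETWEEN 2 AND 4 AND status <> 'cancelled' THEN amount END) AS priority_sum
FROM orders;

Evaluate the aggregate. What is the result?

597

order_id=70: ✗
order_id=71: ✗
order_id=72: ✗
order_id=73: ✓ → 202
order_id=74: ✗
order_id=75: ✗
order_id=76: ✗
order_id=77: ✓ → 90
order_id=78: ✓ → 219
order_id=79: ✓ → 58
order_id=80: ✓ → 28
priority_sum = 202 + 90 + 219 + 58 + 28 = 597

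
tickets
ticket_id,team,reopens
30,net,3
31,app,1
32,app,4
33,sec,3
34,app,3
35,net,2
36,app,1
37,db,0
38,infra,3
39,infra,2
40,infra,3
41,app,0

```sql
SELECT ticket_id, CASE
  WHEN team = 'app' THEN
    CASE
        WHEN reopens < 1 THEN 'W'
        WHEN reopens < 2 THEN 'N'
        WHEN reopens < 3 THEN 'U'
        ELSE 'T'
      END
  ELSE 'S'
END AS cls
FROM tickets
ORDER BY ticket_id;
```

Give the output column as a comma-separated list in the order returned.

S, N, T, S, T, S, N, S, S, S, S, W

ticket_id=30: team='net' → outer ELSE → S
ticket_id=31: team='app' → inner[reopens < 2] → N
ticket_id=32: team='app' → inner[ELSE] → T
ticket_id=33: team='sec' → outer ELSE → S
ticket_id=34: team='app' → inner[ELSE] → T
ticket_id=35: team='net' → outer ELSE → S
ticket_id=36: team='app' → inner[reopens < 2] → N
ticket_id=37: team='db' → outer ELSE → S
ticket_id=38: team='infra' → outer ELSE → S
ticket_id=39: team='infra' → outer ELSE → S
ticket_id=40: team='infra' → outer ELSE → S
ticket_id=41: team='app' → inner[reopens < 1] → W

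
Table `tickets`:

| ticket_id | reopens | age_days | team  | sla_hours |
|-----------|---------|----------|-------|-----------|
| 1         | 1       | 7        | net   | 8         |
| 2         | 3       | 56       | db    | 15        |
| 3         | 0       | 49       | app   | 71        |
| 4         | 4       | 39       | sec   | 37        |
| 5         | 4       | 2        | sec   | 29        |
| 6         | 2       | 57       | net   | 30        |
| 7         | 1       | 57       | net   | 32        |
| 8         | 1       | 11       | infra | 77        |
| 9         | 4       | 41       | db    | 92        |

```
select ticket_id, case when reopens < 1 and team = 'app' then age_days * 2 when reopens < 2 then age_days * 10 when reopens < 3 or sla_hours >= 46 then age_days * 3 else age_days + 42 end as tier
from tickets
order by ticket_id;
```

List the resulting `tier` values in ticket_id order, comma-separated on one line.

ticket_id=1: reopens < 2 → 70
ticket_id=2: ELSE → 98
ticket_id=3: reopens < 1 and team = 'app' → 98
ticket_id=4: ELSE → 81
ticket_id=5: ELSE → 44
ticket_id=6: reopens < 3 or sla_hours >= 46 → 171
ticket_id=7: reopens < 2 → 570
ticket_id=8: reopens < 2 → 110
ticket_id=9: reopens < 3 or sla_hours >= 46 → 123

70, 98, 98, 81, 44, 171, 570, 110, 123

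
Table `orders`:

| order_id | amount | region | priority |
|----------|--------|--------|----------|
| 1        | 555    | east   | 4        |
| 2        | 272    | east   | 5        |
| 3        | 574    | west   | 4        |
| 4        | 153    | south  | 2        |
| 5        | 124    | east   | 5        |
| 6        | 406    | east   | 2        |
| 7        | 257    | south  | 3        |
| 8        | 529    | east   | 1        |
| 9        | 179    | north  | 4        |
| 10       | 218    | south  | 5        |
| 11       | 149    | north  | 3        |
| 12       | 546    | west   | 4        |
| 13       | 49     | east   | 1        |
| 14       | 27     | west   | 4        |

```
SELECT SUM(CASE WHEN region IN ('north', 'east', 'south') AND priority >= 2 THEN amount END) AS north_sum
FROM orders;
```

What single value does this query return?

order_id=1: ✓ → 555
order_id=2: ✓ → 272
order_id=3: ✗
order_id=4: ✓ → 153
order_id=5: ✓ → 124
order_id=6: ✓ → 406
order_id=7: ✓ → 257
order_id=8: ✗
order_id=9: ✓ → 179
order_id=10: ✓ → 218
order_id=11: ✓ → 149
order_id=12: ✗
order_id=13: ✗
order_id=14: ✗
north_sum = 555 + 272 + 153 + 124 + 406 + 257 + 179 + 218 + 149 = 2313

2313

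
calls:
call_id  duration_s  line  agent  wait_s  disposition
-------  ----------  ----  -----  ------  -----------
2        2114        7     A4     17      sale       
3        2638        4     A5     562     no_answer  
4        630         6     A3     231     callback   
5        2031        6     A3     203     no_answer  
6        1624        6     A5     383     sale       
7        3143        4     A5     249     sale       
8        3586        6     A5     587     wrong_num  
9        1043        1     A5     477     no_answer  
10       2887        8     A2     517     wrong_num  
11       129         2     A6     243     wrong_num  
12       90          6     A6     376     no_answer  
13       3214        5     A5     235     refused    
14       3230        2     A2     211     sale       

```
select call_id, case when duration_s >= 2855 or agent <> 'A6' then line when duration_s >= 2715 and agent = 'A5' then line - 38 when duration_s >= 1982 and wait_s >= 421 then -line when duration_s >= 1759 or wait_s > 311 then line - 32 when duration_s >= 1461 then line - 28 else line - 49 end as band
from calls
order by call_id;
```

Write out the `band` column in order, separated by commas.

7, 4, 6, 6, 6, 4, 6, 1, 8, -47, -26, 5, 2

call_id=2: duration_s >= 2855 or agent <> 'A6' → 7
call_id=3: duration_s >= 2855 or agent <> 'A6' → 4
call_id=4: duration_s >= 2855 or agent <> 'A6' → 6
call_id=5: duration_s >= 2855 or agent <> 'A6' → 6
call_id=6: duration_s >= 2855 or agent <> 'A6' → 6
call_id=7: duration_s >= 2855 or agent <> 'A6' → 4
call_id=8: duration_s >= 2855 or agent <> 'A6' → 6
call_id=9: duration_s >= 2855 or agent <> 'A6' → 1
call_id=10: duration_s >= 2855 or agent <> 'A6' → 8
call_id=11: ELSE → -47
call_id=12: duration_s >= 1759 or wait_s > 311 → -26
call_id=13: duration_s >= 2855 or agent <> 'A6' → 5
call_id=14: duration_s >= 2855 or agent <> 'A6' → 2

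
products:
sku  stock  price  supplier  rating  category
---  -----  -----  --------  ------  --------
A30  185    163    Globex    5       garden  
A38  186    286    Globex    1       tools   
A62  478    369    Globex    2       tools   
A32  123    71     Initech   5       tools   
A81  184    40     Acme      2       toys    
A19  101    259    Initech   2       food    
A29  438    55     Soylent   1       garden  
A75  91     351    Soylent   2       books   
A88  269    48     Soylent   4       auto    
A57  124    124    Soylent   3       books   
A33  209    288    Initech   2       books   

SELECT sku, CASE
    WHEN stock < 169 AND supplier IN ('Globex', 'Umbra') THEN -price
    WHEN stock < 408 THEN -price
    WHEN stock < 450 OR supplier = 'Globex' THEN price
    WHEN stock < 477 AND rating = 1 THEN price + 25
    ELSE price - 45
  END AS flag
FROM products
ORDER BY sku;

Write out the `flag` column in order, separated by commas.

sku=A19: stock < 408 → -259
sku=A29: stock < 450 OR supplier = 'Globex' → 55
sku=A30: stock < 408 → -163
sku=A32: stock < 408 → -71
sku=A33: stock < 408 → -288
sku=A38: stock < 408 → -286
sku=A57: stock < 408 → -124
sku=A62: stock < 450 OR supplier = 'Globex' → 369
sku=A75: stock < 408 → -351
sku=A81: stock < 408 → -40
sku=A88: stock < 408 → -48

-259, 55, -163, -71, -288, -286, -124, 369, -351, -40, -48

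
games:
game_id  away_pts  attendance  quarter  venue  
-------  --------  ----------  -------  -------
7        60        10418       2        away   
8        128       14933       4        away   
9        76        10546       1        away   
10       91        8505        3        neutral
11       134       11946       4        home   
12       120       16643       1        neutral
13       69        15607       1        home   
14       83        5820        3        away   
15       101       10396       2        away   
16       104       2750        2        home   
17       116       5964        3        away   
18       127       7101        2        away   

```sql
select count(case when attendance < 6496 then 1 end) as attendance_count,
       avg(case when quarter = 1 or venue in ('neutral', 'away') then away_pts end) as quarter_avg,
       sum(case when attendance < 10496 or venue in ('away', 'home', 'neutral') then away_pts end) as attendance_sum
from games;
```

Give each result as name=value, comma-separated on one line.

attendance_count=3, quarter_avg=97.1, attendance_sum=1209

[attendance_count: attendance < 6496]
game_id=7: ✗
game_id=8: ✗
game_id=9: ✗
game_id=10: ✗
game_id=11: ✗
game_id=12: ✗
game_id=13: ✗
game_id=14: ✓ → 1
game_id=15: ✗
game_id=16: ✓ → 1
game_id=17: ✓ → 1
game_id=18: ✗
attendance_count = COUNT(1, 1, 1) = 3
—
[quarter_avg: quarter = 1 or venue in ('neutral', 'away')]
game_id=7: ✓ → 60
game_id=8: ✓ → 128
game_id=9: ✓ → 76
game_id=10: ✓ → 91
game_id=11: ✗
game_id=12: ✓ → 120
game_id=13: ✓ → 69
game_id=14: ✓ → 83
game_id=15: ✓ → 101
game_id=16: ✗
game_id=17: ✓ → 116
game_id=18: ✓ → 127
quarter_avg = (60 + 128 + 76 + 91 + 120 + 69 + 83 + 101 + 116 + 127) / 10 = 97.1
—
[attendance_sum: attendance < 10496 or venue in ('away', 'home', 'neutral')]
game_id=7: ✓ → 60
game_id=8: ✓ → 128
game_id=9: ✓ → 76
game_id=10: ✓ → 91
game_id=11: ✓ → 134
game_id=12: ✓ → 120
game_id=13: ✓ → 69
game_id=14: ✓ → 83
game_id=15: ✓ → 101
game_id=16: ✓ → 104
game_id=17: ✓ → 116
game_id=18: ✓ → 127
attendance_sum = 60 + 128 + 76 + 91 + 134 + 120 + 69 + 83 + 101 + 104 + 116 + 127 = 1209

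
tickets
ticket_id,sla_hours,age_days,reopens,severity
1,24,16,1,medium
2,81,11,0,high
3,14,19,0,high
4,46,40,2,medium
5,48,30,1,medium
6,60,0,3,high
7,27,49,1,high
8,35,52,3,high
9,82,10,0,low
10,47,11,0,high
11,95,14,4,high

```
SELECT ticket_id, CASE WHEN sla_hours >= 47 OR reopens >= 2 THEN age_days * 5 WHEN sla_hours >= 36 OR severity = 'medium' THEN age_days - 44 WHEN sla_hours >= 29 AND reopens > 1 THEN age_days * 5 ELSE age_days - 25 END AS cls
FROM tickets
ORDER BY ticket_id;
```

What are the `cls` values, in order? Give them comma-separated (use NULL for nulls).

ticket_id=1: sla_hours >= 36 OR severity = 'medium' → -28
ticket_id=2: sla_hours >= 47 OR reopens >= 2 → 55
ticket_id=3: ELSE → -6
ticket_id=4: sla_hours >= 47 OR reopens >= 2 → 200
ticket_id=5: sla_hours >= 47 OR reopens >= 2 → 150
ticket_id=6: sla_hours >= 47 OR reopens >= 2 → 0
ticket_id=7: ELSE → 24
ticket_id=8: sla_hours >= 47 OR reopens >= 2 → 260
ticket_id=9: sla_hours >= 47 OR reopens >= 2 → 50
ticket_id=10: sla_hours >= 47 OR reopens >= 2 → 55
ticket_id=11: sla_hours >= 47 OR reopens >= 2 → 70

-28, 55, -6, 200, 150, 0, 24, 260, 50, 55, 70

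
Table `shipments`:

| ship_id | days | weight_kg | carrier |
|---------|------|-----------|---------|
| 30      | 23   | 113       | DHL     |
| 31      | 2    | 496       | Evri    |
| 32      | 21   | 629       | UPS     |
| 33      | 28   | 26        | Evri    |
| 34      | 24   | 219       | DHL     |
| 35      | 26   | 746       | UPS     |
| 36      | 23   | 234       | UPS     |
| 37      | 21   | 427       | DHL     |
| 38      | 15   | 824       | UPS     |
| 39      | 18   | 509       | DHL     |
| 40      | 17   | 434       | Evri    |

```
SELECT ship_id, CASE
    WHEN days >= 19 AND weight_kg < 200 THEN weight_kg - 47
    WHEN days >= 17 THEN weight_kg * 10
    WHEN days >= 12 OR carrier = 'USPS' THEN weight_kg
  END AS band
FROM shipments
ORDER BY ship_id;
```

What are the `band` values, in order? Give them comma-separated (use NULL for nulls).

ship_id=30: days >= 19 AND weight_kg < 200 → 66
ship_id=31: (no match → NULL) → NULL
ship_id=32: days >= 17 → 6290
ship_id=33: days >= 19 AND weight_kg < 200 → -21
ship_id=34: days >= 17 → 2190
ship_id=35: days >= 17 → 7460
ship_id=36: days >= 17 → 2340
ship_id=37: days >= 17 → 4270
ship_id=38: days >= 12 OR carrier = 'USPS' → 824
ship_id=39: days >= 17 → 5090
ship_id=40: days >= 17 → 4340

66, NULL, 6290, -21, 2190, 7460, 2340, 4270, 824, 5090, 4340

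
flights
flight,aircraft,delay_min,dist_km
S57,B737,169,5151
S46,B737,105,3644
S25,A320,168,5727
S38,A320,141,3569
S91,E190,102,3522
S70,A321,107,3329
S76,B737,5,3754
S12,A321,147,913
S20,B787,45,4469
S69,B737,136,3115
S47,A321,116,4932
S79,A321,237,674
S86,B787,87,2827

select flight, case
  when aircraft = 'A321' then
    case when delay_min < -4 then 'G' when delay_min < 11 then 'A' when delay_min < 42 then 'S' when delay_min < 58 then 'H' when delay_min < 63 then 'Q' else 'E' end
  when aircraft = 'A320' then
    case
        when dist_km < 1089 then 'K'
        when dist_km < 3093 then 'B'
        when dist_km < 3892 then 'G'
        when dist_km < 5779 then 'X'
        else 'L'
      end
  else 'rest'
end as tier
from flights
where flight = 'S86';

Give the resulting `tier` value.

rest

flight = S86: aircraft=B787, delay_min=87, dist_km=2827.
aircraft='B787' → outer ELSE → rest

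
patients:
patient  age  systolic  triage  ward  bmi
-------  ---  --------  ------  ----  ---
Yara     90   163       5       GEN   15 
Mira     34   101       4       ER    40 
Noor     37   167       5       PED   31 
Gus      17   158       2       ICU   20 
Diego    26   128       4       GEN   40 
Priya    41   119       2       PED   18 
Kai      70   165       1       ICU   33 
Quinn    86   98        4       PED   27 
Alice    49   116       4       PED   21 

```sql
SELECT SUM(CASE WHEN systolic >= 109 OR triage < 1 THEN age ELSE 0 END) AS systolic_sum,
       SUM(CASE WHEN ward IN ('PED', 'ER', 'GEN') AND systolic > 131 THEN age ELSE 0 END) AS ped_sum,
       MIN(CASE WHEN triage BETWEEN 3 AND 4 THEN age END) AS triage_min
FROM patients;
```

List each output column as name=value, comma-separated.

systolic_sum=330, ped_sum=127, triage_min=26

[systolic_sum: systolic >= 109 OR triage < 1]
patient=Yara: ✓ → 90
patient=Mira: ✗
patient=Noor: ✓ → 37
patient=Gus: ✓ → 17
patient=Diego: ✓ → 26
patient=Priya: ✓ → 41
patient=Kai: ✓ → 70
patient=Quinn: ✗
patient=Alice: ✓ → 49
systolic_sum = 90 + 37 + 17 + 26 + 41 + 70 + 49 = 330
—
[ped_sum: ward IN ('PED', 'ER', 'GEN') AND systolic > 131]
patient=Yara: ✓ → 90
patient=Mira: ✗
patient=Noor: ✓ → 37
patient=Gus: ✗
patient=Diego: ✗
patient=Priya: ✗
patient=Kai: ✗
patient=Quinn: ✗
patient=Alice: ✗
ped_sum = 90 + 37 = 127
—
[triage_min: triage BETWEEN 3 AND 4]
patient=Yara: ✗
patient=Mira: ✓ → 34
patient=Noor: ✗
patient=Gus: ✗
patient=Diego: ✓ → 26
patient=Priya: ✗
patient=Kai: ✗
patient=Quinn: ✓ → 86
patient=Alice: ✓ → 49
triage_min = MIN(34, 26, 86, 49) = 26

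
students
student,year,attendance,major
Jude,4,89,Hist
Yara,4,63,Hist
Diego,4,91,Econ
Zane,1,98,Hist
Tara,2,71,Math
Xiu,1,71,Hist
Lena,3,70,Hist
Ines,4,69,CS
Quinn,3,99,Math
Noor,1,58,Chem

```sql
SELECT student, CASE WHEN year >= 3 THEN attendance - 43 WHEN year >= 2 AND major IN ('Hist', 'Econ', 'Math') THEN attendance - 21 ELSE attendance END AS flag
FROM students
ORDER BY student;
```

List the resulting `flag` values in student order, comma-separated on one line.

student=Diego: year >= 3 → 48
student=Ines: year >= 3 → 26
student=Jude: year >= 3 → 46
student=Lena: year >= 3 → 27
student=Noor: ELSE → 58
student=Quinn: year >= 3 → 56
student=Tara: year >= 2 AND major IN ('Hist', 'Econ', 'Math') → 50
student=Xiu: ELSE → 71
student=Yara: year >= 3 → 20
student=Zane: ELSE → 98

48, 26, 46, 27, 58, 56, 50, 71, 20, 98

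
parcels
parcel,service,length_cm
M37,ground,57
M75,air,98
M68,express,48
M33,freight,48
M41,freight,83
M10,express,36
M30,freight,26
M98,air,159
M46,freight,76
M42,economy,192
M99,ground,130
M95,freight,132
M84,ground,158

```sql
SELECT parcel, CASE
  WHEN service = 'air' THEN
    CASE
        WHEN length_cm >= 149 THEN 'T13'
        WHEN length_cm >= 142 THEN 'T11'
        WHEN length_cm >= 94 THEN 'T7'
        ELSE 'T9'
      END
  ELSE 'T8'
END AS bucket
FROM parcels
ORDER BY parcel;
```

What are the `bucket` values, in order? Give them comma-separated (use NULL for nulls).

parcel=M10: service='express' → outer ELSE → T8
parcel=M30: service='freight' → outer ELSE → T8
parcel=M33: service='freight' → outer ELSE → T8
parcel=M37: service='ground' → outer ELSE → T8
parcel=M41: service='freight' → outer ELSE → T8
parcel=M42: service='economy' → outer ELSE → T8
parcel=M46: service='freight' → outer ELSE → T8
parcel=M68: service='express' → outer ELSE → T8
parcel=M75: service='air' → inner[length_cm >= 94] → T7
parcel=M84: service='ground' → outer ELSE → T8
parcel=M95: service='freight' → outer ELSE → T8
parcel=M98: service='air' → inner[length_cm >= 149] → T13
parcel=M99: service='ground' → outer ELSE → T8

T8, T8, T8, T8, T8, T8, T8, T8, T7, T8, T8, T13, T8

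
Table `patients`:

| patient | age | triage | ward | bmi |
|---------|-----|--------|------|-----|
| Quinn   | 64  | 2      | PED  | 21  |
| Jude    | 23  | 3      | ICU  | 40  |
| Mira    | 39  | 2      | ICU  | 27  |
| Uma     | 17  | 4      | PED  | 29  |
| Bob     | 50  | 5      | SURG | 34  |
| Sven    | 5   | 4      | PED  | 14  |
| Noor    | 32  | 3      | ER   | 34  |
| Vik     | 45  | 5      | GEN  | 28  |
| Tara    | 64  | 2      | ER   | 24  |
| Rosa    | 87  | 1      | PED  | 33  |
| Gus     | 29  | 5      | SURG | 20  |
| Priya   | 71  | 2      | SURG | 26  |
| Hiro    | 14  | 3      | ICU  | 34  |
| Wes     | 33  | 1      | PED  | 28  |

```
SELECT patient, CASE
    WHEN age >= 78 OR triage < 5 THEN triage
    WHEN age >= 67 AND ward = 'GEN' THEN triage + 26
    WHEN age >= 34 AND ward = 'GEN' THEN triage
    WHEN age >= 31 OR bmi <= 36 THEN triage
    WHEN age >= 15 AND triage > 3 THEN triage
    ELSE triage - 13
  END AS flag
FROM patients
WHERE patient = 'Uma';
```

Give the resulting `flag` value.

4

patient = Uma: age=17, triage=4, ward=PED, bmi=29.
age >= 78 OR triage < 5 → true → 4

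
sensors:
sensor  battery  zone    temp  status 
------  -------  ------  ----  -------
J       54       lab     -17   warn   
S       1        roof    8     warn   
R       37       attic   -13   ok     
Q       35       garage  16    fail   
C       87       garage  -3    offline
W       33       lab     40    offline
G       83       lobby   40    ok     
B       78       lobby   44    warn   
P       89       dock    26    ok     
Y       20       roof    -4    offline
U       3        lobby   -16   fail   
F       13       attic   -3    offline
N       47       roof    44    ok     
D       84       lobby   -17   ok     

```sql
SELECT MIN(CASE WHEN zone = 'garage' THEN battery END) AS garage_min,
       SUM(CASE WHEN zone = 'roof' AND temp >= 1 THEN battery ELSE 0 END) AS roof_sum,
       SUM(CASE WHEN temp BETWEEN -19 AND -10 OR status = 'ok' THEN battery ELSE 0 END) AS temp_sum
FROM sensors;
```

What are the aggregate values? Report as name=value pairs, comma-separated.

garage_min=35, roof_sum=48, temp_sum=397

[garage_min: zone = 'garage']
sensor=J: ✗
sensor=S: ✗
sensor=R: ✗
sensor=Q: ✓ → 35
sensor=C: ✓ → 87
sensor=W: ✗
sensor=G: ✗
sensor=B: ✗
sensor=P: ✗
sensor=Y: ✗
sensor=U: ✗
sensor=F: ✗
sensor=N: ✗
sensor=D: ✗
garage_min = MIN(35, 87) = 35
—
[roof_sum: zone = 'roof' AND temp >= 1]
sensor=J: ✗
sensor=S: ✓ → 1
sensor=R: ✗
sensor=Q: ✗
sensor=C: ✗
sensor=W: ✗
sensor=G: ✗
sensor=B: ✗
sensor=P: ✗
sensor=Y: ✗
sensor=U: ✗
sensor=F: ✗
sensor=N: ✓ → 47
sensor=D: ✗
roof_sum = 1 + 47 = 48
—
[temp_sum: temp BETWEEN -19 AND -10 OR status = 'ok']
sensor=J: ✓ → 54
sensor=S: ✗
sensor=R: ✓ → 37
sensor=Q: ✗
sensor=C: ✗
sensor=W: ✗
sensor=G: ✓ → 83
sensor=B: ✗
sensor=P: ✓ → 89
sensor=Y: ✗
sensor=U: ✓ → 3
sensor=F: ✗
sensor=N: ✓ → 47
sensor=D: ✓ → 84
temp_sum = 54 + 37 + 83 + 89 + 3 + 47 + 84 = 397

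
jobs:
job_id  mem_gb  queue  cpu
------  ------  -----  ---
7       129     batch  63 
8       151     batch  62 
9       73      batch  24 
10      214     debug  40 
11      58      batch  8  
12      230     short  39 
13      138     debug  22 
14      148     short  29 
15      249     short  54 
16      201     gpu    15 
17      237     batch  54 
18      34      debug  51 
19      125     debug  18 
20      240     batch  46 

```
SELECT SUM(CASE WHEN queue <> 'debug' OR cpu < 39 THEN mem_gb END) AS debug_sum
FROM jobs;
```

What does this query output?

1979

job_id=7: ✓ → 129
job_id=8: ✓ → 151
job_id=9: ✓ → 73
job_id=10: ✗
job_id=11: ✓ → 58
job_id=12: ✓ → 230
job_id=13: ✓ → 138
job_id=14: ✓ → 148
job_id=15: ✓ → 249
job_id=16: ✓ → 201
job_id=17: ✓ → 237
job_id=18: ✗
job_id=19: ✓ → 125
job_id=20: ✓ → 240
debug_sum = 129 + 151 + 73 + 58 + 230 + 138 + 148 + 249 + 201 + 237 + 125 + 240 = 1979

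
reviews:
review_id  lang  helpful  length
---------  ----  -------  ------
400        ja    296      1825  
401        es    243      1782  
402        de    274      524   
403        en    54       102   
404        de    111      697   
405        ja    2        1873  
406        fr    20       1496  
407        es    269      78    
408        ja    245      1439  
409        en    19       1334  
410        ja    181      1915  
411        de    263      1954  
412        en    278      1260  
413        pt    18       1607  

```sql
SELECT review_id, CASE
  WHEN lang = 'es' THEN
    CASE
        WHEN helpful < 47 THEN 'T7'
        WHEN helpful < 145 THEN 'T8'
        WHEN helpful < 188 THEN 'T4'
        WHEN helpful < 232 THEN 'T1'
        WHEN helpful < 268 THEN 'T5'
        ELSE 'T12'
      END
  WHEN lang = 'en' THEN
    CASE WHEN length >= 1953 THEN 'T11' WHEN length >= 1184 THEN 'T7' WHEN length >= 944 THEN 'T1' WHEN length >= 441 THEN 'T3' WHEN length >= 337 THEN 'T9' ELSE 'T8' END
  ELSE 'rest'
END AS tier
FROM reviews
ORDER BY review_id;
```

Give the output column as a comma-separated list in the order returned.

rest, T5, rest, T8, rest, rest, rest, T12, rest, T7, rest, rest, T7, rest

review_id=400: lang='ja' → outer ELSE → rest
review_id=401: lang='es' → inner[helpful < 268] → T5
review_id=402: lang='de' → outer ELSE → rest
review_id=403: lang='en' → inner[ELSE] → T8
review_id=404: lang='de' → outer ELSE → rest
review_id=405: lang='ja' → outer ELSE → rest
review_id=406: lang='fr' → outer ELSE → rest
review_id=407: lang='es' → inner[ELSE] → T12
review_id=408: lang='ja' → outer ELSE → rest
review_id=409: lang='en' → inner[length >= 1184] → T7
review_id=410: lang='ja' → outer ELSE → rest
review_id=411: lang='de' → outer ELSE → rest
review_id=412: lang='en' → inner[length >= 1184] → T7
review_id=413: lang='pt' → outer ELSE → rest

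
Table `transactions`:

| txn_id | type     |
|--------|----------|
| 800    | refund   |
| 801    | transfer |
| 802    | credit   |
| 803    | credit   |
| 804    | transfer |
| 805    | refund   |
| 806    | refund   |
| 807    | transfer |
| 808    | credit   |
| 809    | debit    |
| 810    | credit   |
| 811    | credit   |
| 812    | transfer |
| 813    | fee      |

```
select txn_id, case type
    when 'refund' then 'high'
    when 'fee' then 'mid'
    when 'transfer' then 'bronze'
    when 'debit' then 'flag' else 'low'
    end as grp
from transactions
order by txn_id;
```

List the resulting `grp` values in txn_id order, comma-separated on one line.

high, bronze, low, low, bronze, high, high, bronze, low, flag, low, low, bronze, mid

txn_id=800: type='refund' → high
txn_id=801: type='transfer' → bronze
txn_id=802: ELSE → low
txn_id=803: ELSE → low
txn_id=804: type='transfer' → bronze
txn_id=805: type='refund' → high
txn_id=806: type='refund' → high
txn_id=807: type='transfer' → bronze
txn_id=808: ELSE → low
txn_id=809: type='debit' → flag
txn_id=810: ELSE → low
txn_id=811: ELSE → low
txn_id=812: type='transfer' → bronze
txn_id=813: type='fee' → mid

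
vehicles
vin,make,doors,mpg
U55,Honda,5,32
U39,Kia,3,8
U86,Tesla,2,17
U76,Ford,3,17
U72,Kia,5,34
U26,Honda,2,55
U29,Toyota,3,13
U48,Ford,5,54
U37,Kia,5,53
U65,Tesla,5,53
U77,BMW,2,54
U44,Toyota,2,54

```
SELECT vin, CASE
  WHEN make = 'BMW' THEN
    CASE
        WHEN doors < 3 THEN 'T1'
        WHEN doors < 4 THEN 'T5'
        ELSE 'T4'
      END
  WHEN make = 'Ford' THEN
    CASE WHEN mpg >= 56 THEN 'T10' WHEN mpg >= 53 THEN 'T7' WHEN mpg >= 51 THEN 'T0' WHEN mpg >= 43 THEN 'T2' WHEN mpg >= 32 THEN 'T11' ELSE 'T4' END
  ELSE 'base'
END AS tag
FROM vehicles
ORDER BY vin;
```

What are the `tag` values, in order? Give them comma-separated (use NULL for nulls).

base, base, base, base, base, T7, base, base, base, T4, T1, base

vin=U26: make='Honda' → outer ELSE → base
vin=U29: make='Toyota' → outer ELSE → base
vin=U37: make='Kia' → outer ELSE → base
vin=U39: make='Kia' → outer ELSE → base
vin=U44: make='Toyota' → outer ELSE → base
vin=U48: make='Ford' → inner[mpg >= 53] → T7
vin=U55: make='Honda' → outer ELSE → base
vin=U65: make='Tesla' → outer ELSE → base
vin=U72: make='Kia' → outer ELSE → base
vin=U76: make='Ford' → inner[ELSE] → T4
vin=U77: make='BMW' → inner[doors < 3] → T1
vin=U86: make='Tesla' → outer ELSE → base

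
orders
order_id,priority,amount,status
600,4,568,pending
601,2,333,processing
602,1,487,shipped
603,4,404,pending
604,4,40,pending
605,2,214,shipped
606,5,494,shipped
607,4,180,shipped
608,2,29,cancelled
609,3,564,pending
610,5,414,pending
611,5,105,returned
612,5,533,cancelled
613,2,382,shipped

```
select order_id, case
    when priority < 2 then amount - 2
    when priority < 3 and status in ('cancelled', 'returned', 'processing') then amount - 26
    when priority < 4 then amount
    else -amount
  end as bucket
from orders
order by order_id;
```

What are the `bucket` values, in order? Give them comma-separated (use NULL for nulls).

-568, 307, 485, -404, -40, 214, -494, -180, 3, 564, -414, -105, -533, 382

order_id=600: ELSE → -568
order_id=601: priority < 3 and status in ('cancelled', 'returned', 'processing') → 307
order_id=602: priority < 2 → 485
order_id=603: ELSE → -404
order_id=604: ELSE → -40
order_id=605: priority < 4 → 214
order_id=606: ELSE → -494
order_id=607: ELSE → -180
order_id=608: priority < 3 and status in ('cancelled', 'returned', 'processing') → 3
order_id=609: priority < 4 → 564
order_id=610: ELSE → -414
order_id=611: ELSE → -105
order_id=612: ELSE → -533
order_id=613: priority < 4 → 382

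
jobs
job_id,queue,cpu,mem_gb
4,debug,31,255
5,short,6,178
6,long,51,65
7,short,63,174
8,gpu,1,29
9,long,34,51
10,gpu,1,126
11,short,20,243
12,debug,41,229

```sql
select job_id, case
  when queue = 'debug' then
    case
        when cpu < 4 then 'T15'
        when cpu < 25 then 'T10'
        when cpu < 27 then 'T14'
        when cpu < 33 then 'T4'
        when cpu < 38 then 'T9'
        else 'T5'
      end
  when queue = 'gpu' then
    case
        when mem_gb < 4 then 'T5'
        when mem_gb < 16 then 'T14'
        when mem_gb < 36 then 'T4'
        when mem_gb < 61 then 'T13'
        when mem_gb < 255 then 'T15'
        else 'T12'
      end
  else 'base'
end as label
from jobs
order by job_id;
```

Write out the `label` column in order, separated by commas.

job_id=4: queue='debug' → inner[cpu < 33] → T4
job_id=5: queue='short' → outer ELSE → base
job_id=6: queue='long' → outer ELSE → base
job_id=7: queue='short' → outer ELSE → base
job_id=8: queue='gpu' → inner[mem_gb < 36] → T4
job_id=9: queue='long' → outer ELSE → base
job_id=10: queue='gpu' → inner[mem_gb < 255] → T15
job_id=11: queue='short' → outer ELSE → base
job_id=12: queue='debug' → inner[ELSE] → T5

T4, base, base, base, T4, base, T15, base, T5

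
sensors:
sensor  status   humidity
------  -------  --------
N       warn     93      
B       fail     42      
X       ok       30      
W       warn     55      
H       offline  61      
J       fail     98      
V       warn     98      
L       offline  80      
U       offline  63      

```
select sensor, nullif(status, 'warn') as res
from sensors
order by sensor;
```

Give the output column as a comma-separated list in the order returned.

sensor=B: status=fail vs warn: differ → fail
sensor=H: status=offline vs warn: differ → offline
sensor=J: status=fail vs warn: differ → fail
sensor=L: status=offline vs warn: differ → offline
sensor=N: status=warn vs warn: equal → NULL
sensor=U: status=offline vs warn: differ → offline
sensor=V: status=warn vs warn: equal → NULL
sensor=W: status=warn vs warn: equal → NULL
sensor=X: status=ok vs warn: differ → ok

fail, offline, fail, offline, NULL, offline, NULL, NULL, ok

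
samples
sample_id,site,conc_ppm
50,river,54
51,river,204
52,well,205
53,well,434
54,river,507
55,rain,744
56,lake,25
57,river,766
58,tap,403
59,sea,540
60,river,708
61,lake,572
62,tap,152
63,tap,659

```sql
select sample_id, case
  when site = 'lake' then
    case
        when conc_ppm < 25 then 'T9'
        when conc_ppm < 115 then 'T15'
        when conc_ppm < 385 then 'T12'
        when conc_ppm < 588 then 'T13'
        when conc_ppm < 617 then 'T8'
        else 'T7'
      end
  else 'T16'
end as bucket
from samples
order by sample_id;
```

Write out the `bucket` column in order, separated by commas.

sample_id=50: site='river' → outer ELSE → T16
sample_id=51: site='river' → outer ELSE → T16
sample_id=52: site='well' → outer ELSE → T16
sample_id=53: site='well' → outer ELSE → T16
sample_id=54: site='river' → outer ELSE → T16
sample_id=55: site='rain' → outer ELSE → T16
sample_id=56: site='lake' → inner[conc_ppm < 115] → T15
sample_id=57: site='river' → outer ELSE → T16
sample_id=58: site='tap' → outer ELSE → T16
sample_id=59: site='sea' → outer ELSE → T16
sample_id=60: site='river' → outer ELSE → T16
sample_id=61: site='lake' → inner[conc_ppm < 588] → T13
sample_id=62: site='tap' → outer ELSE → T16
sample_id=63: site='tap' → outer ELSE → T16

T16, T16, T16, T16, T16, T16, T15, T16, T16, T16, T16, T13, T16, T16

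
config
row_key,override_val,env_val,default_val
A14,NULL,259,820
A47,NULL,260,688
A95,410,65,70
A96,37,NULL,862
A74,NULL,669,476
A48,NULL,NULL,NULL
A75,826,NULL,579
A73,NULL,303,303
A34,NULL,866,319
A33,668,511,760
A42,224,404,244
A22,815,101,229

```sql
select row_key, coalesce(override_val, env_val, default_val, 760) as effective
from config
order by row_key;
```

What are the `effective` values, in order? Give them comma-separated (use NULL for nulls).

259, 815, 668, 866, 224, 260, 760, 303, 669, 826, 410, 37

row_key=A14: override_val=NULL, env_val=259 → 259
row_key=A22: override_val=815 → 815
row_key=A33: override_val=668 → 668
row_key=A34: override_val=NULL, env_val=866 → 866
row_key=A42: override_val=224 → 224
row_key=A47: override_val=NULL, env_val=260 → 260
row_key=A48: override_val=NULL, env_val=NULL, default_val=NULL, → literal 760 → 760
row_key=A73: override_val=NULL, env_val=303 → 303
row_key=A74: override_val=NULL, env_val=669 → 669
row_key=A75: override_val=826 → 826
row_key=A95: override_val=410 → 410
row_key=A96: override_val=37 → 37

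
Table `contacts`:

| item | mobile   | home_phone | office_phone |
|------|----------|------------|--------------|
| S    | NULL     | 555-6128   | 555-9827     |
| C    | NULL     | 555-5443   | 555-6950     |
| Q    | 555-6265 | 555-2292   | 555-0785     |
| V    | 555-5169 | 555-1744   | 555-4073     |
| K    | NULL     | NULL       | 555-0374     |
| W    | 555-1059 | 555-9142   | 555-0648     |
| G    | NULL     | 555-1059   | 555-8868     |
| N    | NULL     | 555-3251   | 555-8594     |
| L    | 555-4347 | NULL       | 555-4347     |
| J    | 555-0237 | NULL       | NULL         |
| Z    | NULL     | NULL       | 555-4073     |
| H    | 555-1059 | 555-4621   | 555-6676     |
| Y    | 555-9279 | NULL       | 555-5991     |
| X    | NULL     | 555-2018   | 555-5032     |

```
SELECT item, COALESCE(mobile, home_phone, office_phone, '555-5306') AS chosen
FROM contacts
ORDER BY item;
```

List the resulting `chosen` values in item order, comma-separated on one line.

555-5443, 555-1059, 555-1059, 555-0237, 555-0374, 555-4347, 555-3251, 555-6265, 555-6128, 555-5169, 555-1059, 555-2018, 555-9279, 555-4073

item=C: mobile=NULL, home_phone=555-5443 → 555-5443
item=G: mobile=NULL, home_phone=555-1059 → 555-1059
item=H: mobile=555-1059 → 555-1059
item=J: mobile=555-0237 → 555-0237
item=K: mobile=NULL, home_phone=NULL, office_phone=555-0374 → 555-0374
item=L: mobile=555-4347 → 555-4347
item=N: mobile=NULL, home_phone=555-3251 → 555-3251
item=Q: mobile=555-6265 → 555-6265
item=S: mobile=NULL, home_phone=555-6128 → 555-6128
item=V: mobile=555-5169 → 555-5169
item=W: mobile=555-1059 → 555-1059
item=X: mobile=NULL, home_phone=555-2018 → 555-2018
item=Y: mobile=555-9279 → 555-9279
item=Z: mobile=NULL, home_phone=NULL, office_phone=555-4073 → 555-4073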